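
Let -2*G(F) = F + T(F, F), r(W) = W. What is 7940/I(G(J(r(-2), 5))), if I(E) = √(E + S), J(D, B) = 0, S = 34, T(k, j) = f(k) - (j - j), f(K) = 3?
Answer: 1588*√130/13 ≈ 1392.8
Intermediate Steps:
T(k, j) = 3 (T(k, j) = 3 - (j - j) = 3 - 1*0 = 3 + 0 = 3)
G(F) = -3/2 - F/2 (G(F) = -(F + 3)/2 = -(3 + F)/2 = -3/2 - F/2)
I(E) = √(34 + E) (I(E) = √(E + 34) = √(34 + E))
7940/I(G(J(r(-2), 5))) = 7940/(√(34 + (-3/2 - ½*0))) = 7940/(√(34 + (-3/2 + 0))) = 7940/(√(34 - 3/2)) = 7940/(√(65/2)) = 7940/((√130/2)) = 7940*(√130/65) = 1588*√130/13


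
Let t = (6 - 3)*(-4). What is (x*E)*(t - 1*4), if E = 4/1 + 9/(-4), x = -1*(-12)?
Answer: -336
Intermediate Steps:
x = 12
t = -12 (t = 3*(-4) = -12)
E = 7/4 (E = 4*1 + 9*(-1/4) = 4 - 9/4 = 7/4 ≈ 1.7500)
(x*E)*(t - 1*4) = (12*(7/4))*(-12 - 1*4) = 21*(-12 - 4) = 21*(-16) = -336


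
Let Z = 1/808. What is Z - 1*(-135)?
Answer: 109081/808 ≈ 135.00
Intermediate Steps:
Z = 1/808 ≈ 0.0012376
Z - 1*(-135) = 1/808 - 1*(-135) = 1/808 + 135 = 109081/808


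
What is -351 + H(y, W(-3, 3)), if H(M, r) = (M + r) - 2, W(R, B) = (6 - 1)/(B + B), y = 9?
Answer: -2059/6 ≈ -343.17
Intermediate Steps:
W(R, B) = 5/(2*B) (W(R, B) = 5/((2*B)) = 5*(1/(2*B)) = 5/(2*B))
H(M, r) = -2 + M + r
-351 + H(y, W(-3, 3)) = -351 + (-2 + 9 + (5/2)/3) = -351 + (-2 + 9 + (5/2)*(1/3)) = -351 + (-2 + 9 + 5/6) = -351 + 47/6 = -2059/6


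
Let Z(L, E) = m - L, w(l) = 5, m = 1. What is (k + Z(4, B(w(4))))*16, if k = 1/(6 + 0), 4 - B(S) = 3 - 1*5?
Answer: -136/3 ≈ -45.333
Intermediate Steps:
B(S) = 6 (B(S) = 4 - (3 - 1*5) = 4 - (3 - 5) = 4 - 1*(-2) = 4 + 2 = 6)
Z(L, E) = 1 - L
k = ⅙ (k = 1/6 = ⅙ ≈ 0.16667)
(k + Z(4, B(w(4))))*16 = (⅙ + (1 - 1*4))*16 = (⅙ + (1 - 4))*16 = (⅙ - 3)*16 = -17/6*16 = -136/3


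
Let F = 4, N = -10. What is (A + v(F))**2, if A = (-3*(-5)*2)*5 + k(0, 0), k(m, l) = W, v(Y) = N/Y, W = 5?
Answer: 93025/4 ≈ 23256.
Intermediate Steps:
v(Y) = -10/Y
k(m, l) = 5
A = 155 (A = (-3*(-5)*2)*5 + 5 = (15*2)*5 + 5 = 30*5 + 5 = 150 + 5 = 155)
(A + v(F))**2 = (155 - 10/4)**2 = (155 - 10*1/4)**2 = (155 - 5/2)**2 = (305/2)**2 = 93025/4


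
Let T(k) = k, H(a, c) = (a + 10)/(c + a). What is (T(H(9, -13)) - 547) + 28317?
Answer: 111061/4 ≈ 27765.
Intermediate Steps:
H(a, c) = (10 + a)/(a + c)
(T(H(9, -13)) - 547) + 28317 = ((10 + 9)/(9 - 13) - 547) + 28317 = (19/(-4) - 547) + 28317 = (-¼*19 - 547) + 28317 = (-19/4 - 547) + 28317 = -2207/4 + 28317 = 111061/4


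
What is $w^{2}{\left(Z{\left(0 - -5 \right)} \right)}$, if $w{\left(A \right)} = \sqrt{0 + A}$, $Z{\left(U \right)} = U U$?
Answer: $25$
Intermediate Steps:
$Z{\left(U \right)} = U^{2}$
$w{\left(A \right)} = \sqrt{A}$
$w^{2}{\left(Z{\left(0 - -5 \right)} \right)} = \left(\sqrt{\left(0 - -5\right)^{2}}\right)^{2} = \left(\sqrt{\left(0 + 5\right)^{2}}\right)^{2} = \left(\sqrt{5^{2}}\right)^{2} = \left(\sqrt{25}\right)^{2} = 5^{2} = 25$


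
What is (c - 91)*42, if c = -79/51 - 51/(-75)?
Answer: -1639862/425 ≈ -3858.5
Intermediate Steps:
c = -1108/1275 (c = -79*1/51 - 51*(-1/75) = -79/51 + 17/25 = -1108/1275 ≈ -0.86902)
(c - 91)*42 = (-1108/1275 - 91)*42 = -117133/1275*42 = -1639862/425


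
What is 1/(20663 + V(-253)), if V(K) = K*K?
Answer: 1/84672 ≈ 1.1810e-5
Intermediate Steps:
V(K) = K**2
1/(20663 + V(-253)) = 1/(20663 + (-253)**2) = 1/(20663 + 64009) = 1/84672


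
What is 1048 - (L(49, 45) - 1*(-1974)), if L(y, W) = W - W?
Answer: -926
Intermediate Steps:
L(y, W) = 0
1048 - (L(49, 45) - 1*(-1974)) = 1048 - (0 - 1*(-1974)) = 1048 - (0 + 1974) = 1048 - 1*1974 = 1048 - 1974 = -926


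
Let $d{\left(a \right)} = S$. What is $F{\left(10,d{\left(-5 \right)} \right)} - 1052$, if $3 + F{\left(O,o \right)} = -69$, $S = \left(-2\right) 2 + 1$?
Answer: $-1124$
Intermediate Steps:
$S = -3$ ($S = -4 + 1 = -3$)
$d{\left(a \right)} = -3$
$F{\left(O,o \right)} = -72$ ($F{\left(O,o \right)} = -3 - 69 = -72$)
$F{\left(10,d{\left(-5 \right)} \right)} - 1052 = -72 - 1052 = -1124$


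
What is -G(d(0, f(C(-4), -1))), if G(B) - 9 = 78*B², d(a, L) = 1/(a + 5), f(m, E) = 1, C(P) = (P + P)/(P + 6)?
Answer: -303/25 ≈ -12.120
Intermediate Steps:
C(P) = 2*P/(6 + P) (C(P) = (2*P)/(6 + P) = 2*P/(6 + P))
d(a, L) = 1/(5 + a)
G(B) = 9 + 78*B²
-G(d(0, f(C(-4), -1))) = -(9 + 78*(1/(5 + 0))²) = -(9 + 78*(1/5)²) = -(9 + 78*(⅕)²) = -(9 + 78*(1/25)) = -(9 + 78/25) = -1*303/25 = -303/25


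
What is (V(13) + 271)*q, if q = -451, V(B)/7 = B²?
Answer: -655754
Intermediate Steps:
V(B) = 7*B²
(V(13) + 271)*q = (7*13² + 271)*(-451) = (7*169 + 271)*(-451) = (1183 + 271)*(-451) = 1454*(-451) = -655754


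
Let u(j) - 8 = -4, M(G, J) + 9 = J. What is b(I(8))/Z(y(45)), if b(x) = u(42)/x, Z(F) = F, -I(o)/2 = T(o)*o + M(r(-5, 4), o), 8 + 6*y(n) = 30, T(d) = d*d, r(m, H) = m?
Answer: -6/5621 ≈ -0.0010674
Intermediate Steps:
T(d) = d²
y(n) = 11/3 (y(n) = -4/3 + (⅙)*30 = -4/3 + 5 = 11/3)
M(G, J) = -9 + J
u(j) = 4 (u(j) = 8 - 4 = 4)
I(o) = 18 - 2*o - 2*o³ (I(o) = -2*(o²*o + (-9 + o)) = -2*(o³ + (-9 + o)) = -2*(-9 + o + o³) = 18 - 2*o - 2*o³)
b(x) = 4/x
b(I(8))/Z(y(45)) = (4/(18 - 2*8 - 2*8³))/(11/3) = (4/(18 - 16 - 2*512))*(3/11) = (4/(18 - 16 - 1024))*(3/11) = (4/(-1022))*(3/11) = (4*(-1/1022))*(3/11) = -2/511*3/11 = -6/5621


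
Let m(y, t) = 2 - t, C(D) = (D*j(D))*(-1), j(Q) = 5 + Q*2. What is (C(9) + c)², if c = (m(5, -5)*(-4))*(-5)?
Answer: 4489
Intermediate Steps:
j(Q) = 5 + 2*Q
C(D) = -D*(5 + 2*D) (C(D) = (D*(5 + 2*D))*(-1) = -D*(5 + 2*D))
c = 140 (c = ((2 - 1*(-5))*(-4))*(-5) = ((2 + 5)*(-4))*(-5) = (7*(-4))*(-5) = -28*(-5) = 140)
(C(9) + c)² = (-1*9*(5 + 2*9) + 140)² = (-1*9*(5 + 18) + 140)² = (-1*9*23 + 140)² = (-207 + 140)² = (-67)² = 4489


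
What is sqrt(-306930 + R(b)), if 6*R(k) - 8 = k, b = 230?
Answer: I*sqrt(2762013)/3 ≈ 553.98*I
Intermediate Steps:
R(k) = 4/3 + k/6
sqrt(-306930 + R(b)) = sqrt(-306930 + (4/3 + (1/6)*230)) = sqrt(-306930 + (4/3 + 115/3)) = sqrt(-306930 + 119/3) = sqrt(-920671/3) = I*sqrt(2762013)/3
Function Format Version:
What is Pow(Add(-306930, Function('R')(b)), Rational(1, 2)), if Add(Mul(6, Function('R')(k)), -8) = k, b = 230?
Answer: Mul(Rational(1, 3), I, Pow(2762013, Rational(1, 2))) ≈ Mul(553.98, I)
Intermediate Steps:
Function('R')(k) = Add(Rational(4, 3), Mul(Rational(1, 6), k))
Pow(Add(-306930, Function('R')(b)), Rational(1, 2)) = Pow(Add(-306930, Add(Rational(4, 3), Mul(Rational(1, 6), 230))), Rational(1, 2)) = Pow(Add(-306930, Add(Rational(4, 3), Rational(115, 3))), Rational(1, 2)) = Pow(Add(-306930, Rational(119, 3)), Rational(1, 2)) = Pow(Rational(-920671, 3), Rational(1, 2)) = Mul(Rational(1, 3), I, Pow(2762013, Rational(1, 2)))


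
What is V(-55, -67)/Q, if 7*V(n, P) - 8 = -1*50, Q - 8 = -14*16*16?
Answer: 1/596 ≈ 0.0016779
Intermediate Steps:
Q = -3576 (Q = 8 - 14*16*16 = 8 - 224*16 = 8 - 3584 = -3576)
V(n, P) = -6 (V(n, P) = 8/7 + (-1*50)/7 = 8/7 + (⅐)*(-50) = 8/7 - 50/7 = -6)
V(-55, -67)/Q = -6/(-3576) = -6*(-1/3576) = 1/596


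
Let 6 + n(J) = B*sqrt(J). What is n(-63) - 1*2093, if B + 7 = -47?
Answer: -2099 - 162*I*sqrt(7) ≈ -2099.0 - 428.61*I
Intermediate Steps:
B = -54 (B = -7 - 47 = -54)
n(J) = -6 - 54*sqrt(J)
n(-63) - 1*2093 = (-6 - 162*I*sqrt(7)) - 1*2093 = (-6 - 162*I*sqrt(7)) - 2093 = -2099 - 162*I*sqrt(7)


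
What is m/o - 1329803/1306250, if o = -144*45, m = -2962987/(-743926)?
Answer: -33759855652601/33141903300000 ≈ -1.0186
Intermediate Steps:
m = 2962987/743926 (m = -2962987*(-1/743926) = 2962987/743926 ≈ 3.9829)
o = -6480
m/o - 1329803/1306250 = (2962987/743926)/(-6480) - 1329803/1306250 = (2962987/743926)*(-1/6480) - 1329803*1/1306250 = -2962987/4820640480 - 1329803/1306250 = -33759855652601/33141903300000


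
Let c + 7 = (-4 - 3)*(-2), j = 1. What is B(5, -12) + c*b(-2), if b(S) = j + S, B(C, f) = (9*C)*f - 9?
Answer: -556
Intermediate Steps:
B(C, f) = -9 + 9*C*f (B(C, f) = 9*C*f - 9 = -9 + 9*C*f)
b(S) = 1 + S
c = 7 (c = -7 + (-4 - 3)*(-2) = -7 - 7*(-2) = -7 + 14 = 7)
B(5, -12) + c*b(-2) = (-9 + 9*5*(-12)) + 7*(1 - 2) = (-9 - 540) + 7*(-1) = -549 - 7 = -556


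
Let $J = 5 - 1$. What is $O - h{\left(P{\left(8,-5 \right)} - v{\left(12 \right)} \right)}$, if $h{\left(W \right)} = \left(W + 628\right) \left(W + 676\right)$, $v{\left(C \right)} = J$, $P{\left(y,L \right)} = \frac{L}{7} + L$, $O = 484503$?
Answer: $\frac{3554855}{49} \approx 72548.0$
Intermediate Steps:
$P{\left(y,L \right)} = \frac{8 L}{7}$ ($P{\left(y,L \right)} = L \frac{1}{7} + L = \frac{L}{7} + L = \frac{8 L}{7}$)
$J = 4$ ($J = 5 - 1 = 4$)
$v{\left(C \right)} = 4$
$h{\left(W \right)} = \left(628 + W\right) \left(676 + W\right)$
$O - h{\left(P{\left(8,-5 \right)} - v{\left(12 \right)} \right)} = 484503 - \left(424528 + \left(\frac{8}{7} \left(-5\right) - 4\right)^{2} + 1304 \left(\frac{8}{7} \left(-5\right) - 4\right)\right) = 484503 - \left(424528 + \left(- \frac{40}{7} - 4\right)^{2} + 1304 \left(- \frac{40}{7} - 4\right)\right) = 484503 - \left(424528 + \left(- \frac{68}{7}\right)^{2} + 1304 \left(- \frac{68}{7}\right)\right) = 484503 - \left(424528 + \frac{4624}{49} - \frac{88672}{7}\right) = 484503 - \frac{20185792}{49} = \frac{3554855}{49}$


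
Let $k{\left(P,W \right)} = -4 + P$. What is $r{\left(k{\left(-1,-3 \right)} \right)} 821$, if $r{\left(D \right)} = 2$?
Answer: $1642$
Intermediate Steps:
$r{\left(k{\left(-1,-3 \right)} \right)} 821 = 2 \cdot 821 = 1642$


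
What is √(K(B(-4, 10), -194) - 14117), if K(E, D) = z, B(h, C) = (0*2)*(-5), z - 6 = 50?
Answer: I*√14061 ≈ 118.58*I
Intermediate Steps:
z = 56 (z = 6 + 50 = 56)
B(h, C) = 0 (B(h, C) = 0*(-5) = 0)
K(E, D) = 56
√(K(B(-4, 10), -194) - 14117) = √(56 - 14117) = √(-14061) = I*√14061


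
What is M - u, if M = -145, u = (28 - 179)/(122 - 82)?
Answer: -5649/40 ≈ -141.23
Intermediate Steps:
u = -151/40 ≈ -3.7750
M - u = -145 - 1*(-151/40) = -145 + 151/40 = -5649/40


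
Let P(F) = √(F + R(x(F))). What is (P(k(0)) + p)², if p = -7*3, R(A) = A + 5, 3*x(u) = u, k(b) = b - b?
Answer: (21 - √5)² ≈ 352.08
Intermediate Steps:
k(b) = 0
x(u) = u/3
R(A) = 5 + A
p = -21
P(F) = √(5 + 4*F/3) (P(F) = √(F + (5 + F/3)) = √(5 + 4*F/3))
(P(k(0)) + p)² = (√(45 + 12*0)/3 - 21)² = (√(45 + 0)/3 - 21)² = (√45/3 - 21)² = ((3*√5)/3 - 21)² = (√5 - 21)² = (-21 + √5)²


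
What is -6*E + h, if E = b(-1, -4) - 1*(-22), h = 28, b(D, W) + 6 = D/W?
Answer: -139/2 ≈ -69.500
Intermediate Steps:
b(D, W) = -6 + D/W
E = 65/4 (E = (-6 - 1/(-4)) - 1*(-22) = (-6 - 1*(-¼)) + 22 = (-6 + ¼) + 22 = -23/4 + 22 = 65/4 ≈ 16.250)
-6*E + h = -6*65/4 + 28 = -195/2 + 28 = -139/2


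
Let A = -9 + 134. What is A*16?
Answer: 2000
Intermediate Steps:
A = 125
A*16 = 125*16 = 2000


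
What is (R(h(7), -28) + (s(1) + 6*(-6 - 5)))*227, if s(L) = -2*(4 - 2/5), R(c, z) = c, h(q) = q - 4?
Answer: -79677/5 ≈ -15935.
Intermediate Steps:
h(q) = -4 + q
s(L) = -36/5 (s(L) = -2*(4 - 2*⅕) = -2*(4 - ⅖) = -2*18/5 = -36/5)
(R(h(7), -28) + (s(1) + 6*(-6 - 5)))*227 = ((-4 + 7) + (-36/5 + 6*(-6 - 5)))*227 = (3 + (-36/5 + 6*(-11)))*227 = (3 + (-36/5 - 66))*227 = (3 - 366/5)*227 = -351/5*227 = -79677/5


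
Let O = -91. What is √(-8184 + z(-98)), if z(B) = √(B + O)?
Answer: √(-8184 + 3*I*√21) ≈ 0.076 + 90.465*I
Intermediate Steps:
z(B) = √(-91 + B) (z(B) = √(B - 91) = √(-91 + B))
√(-8184 + z(-98)) = √(-8184 + √(-91 - 98)) = √(-8184 + √(-189)) = √(-8184 + 3*I*√21)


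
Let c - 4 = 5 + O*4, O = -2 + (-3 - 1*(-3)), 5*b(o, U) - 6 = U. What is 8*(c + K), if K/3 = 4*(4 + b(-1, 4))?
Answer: 584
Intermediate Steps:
b(o, U) = 6/5 + U/5
K = 72 (K = 3*(4*(4 + (6/5 + (1/5)*4))) = 3*(4*(4 + (6/5 + 4/5))) = 3*(4*(4 + 2)) = 3*(4*6) = 3*24 = 72)
O = -2 (O = -2 + (-3 + 3) = -2 + 0 = -2)
c = 1 (c = 4 + (5 - 2*4) = 4 + (5 - 8) = 4 - 3 = 1)
8*(c + K) = 8*(1 + 72) = 8*73 = 584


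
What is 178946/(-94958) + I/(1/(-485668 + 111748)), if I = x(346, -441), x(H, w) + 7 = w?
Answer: 7953499671167/47479 ≈ 1.6752e+8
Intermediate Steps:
x(H, w) = -7 + w
I = -448 (I = -7 - 441 = -448)
178946/(-94958) + I/(1/(-485668 + 111748)) = 178946/(-94958) - 448/(1/(-485668 + 111748)) = 178946*(-1/94958) - 448/(1/(-373920)) = -89473/47479 - 448/(-1/373920) = -89473/47479 - 448*(-373920) = -89473/47479 + 167516160 = 7953499671167/47479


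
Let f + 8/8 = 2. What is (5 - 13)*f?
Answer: -8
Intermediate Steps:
f = 1 (f = -1 + 2 = 1)
(5 - 13)*f = (5 - 13)*1 = -8*1 = -8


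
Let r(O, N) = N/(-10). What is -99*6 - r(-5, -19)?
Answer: -5959/10 ≈ -595.90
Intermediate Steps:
r(O, N) = -N/10 (r(O, N) = N*(-⅒) = -N/10)
-99*6 - r(-5, -19) = -99*6 - (-1)*(-19)/10 = -594 - 1*19/10 = -594 - 19/10 = -5959/10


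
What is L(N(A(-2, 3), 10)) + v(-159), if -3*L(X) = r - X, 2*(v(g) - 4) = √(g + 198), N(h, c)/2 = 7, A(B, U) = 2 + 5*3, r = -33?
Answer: 59/3 + √39/2 ≈ 22.789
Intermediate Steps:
A(B, U) = 17 (A(B, U) = 2 + 15 = 17)
N(h, c) = 14 (N(h, c) = 2*7 = 14)
v(g) = 4 + √(198 + g)/2 (v(g) = 4 + √(g + 198)/2 = 4 + √(198 + g)/2)
L(X) = 11 + X/3 (L(X) = -(-33 - X)/3 = 11 + X/3)
L(N(A(-2, 3), 10)) + v(-159) = (11 + (⅓)*14) + (4 + √(198 - 159)/2) = (11 + 14/3) + (4 + √39/2) = 47/3 + (4 + √39/2) = 59/3 + √39/2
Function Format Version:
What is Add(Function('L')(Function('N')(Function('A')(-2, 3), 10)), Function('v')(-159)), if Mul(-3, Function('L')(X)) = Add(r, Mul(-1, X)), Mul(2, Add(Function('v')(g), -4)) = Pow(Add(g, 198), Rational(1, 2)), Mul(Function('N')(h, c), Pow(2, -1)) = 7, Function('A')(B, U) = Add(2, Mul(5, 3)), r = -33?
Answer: Add(Rational(59, 3), Mul(Rational(1, 2), Pow(39, Rational(1, 2)))) ≈ 22.789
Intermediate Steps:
Function('A')(B, U) = 17 (Function('A')(B, U) = Add(2, 15) = 17)
Function('N')(h, c) = 14 (Function('N')(h, c) = Mul(2, 7) = 14)
Function('v')(g) = Add(4, Mul(Rational(1, 2), Pow(Add(198, g), Rational(1, 2)))) (Function('v')(g) = Add(4, Mul(Rational(1, 2), Pow(Add(g, 198), Rational(1, 2)))) = Add(4, Mul(Rational(1, 2), Pow(Add(198, g), Rational(1, 2)))))
Function('L')(X) = Add(11, Mul(Rational(1, 3), X)) (Function('L')(X) = Mul(Rational(-1, 3), Add(-33, Mul(-1, X))) = Add(11, Mul(Rational(1, 3), X)))
Add(Function('L')(Function('N')(Function('A')(-2, 3), 10)), Function('v')(-159)) = Add(Add(11, Mul(Rational(1, 3), 14)), Add(4, Mul(Rational(1, 2), Pow(Add(198, -159), Rational(1, 2))))) = Add(Add(11, Rational(14, 3)), Add(4, Mul(Rational(1, 2), Pow(39, Rational(1, 2))))) = Add(Rational(47, 3), Add(4, Mul(Rational(1, 2), Pow(39, Rational(1, 2))))) = Add(Rational(59, 3), Mul(Rational(1, 2), Pow(39, Rational(1, 2))))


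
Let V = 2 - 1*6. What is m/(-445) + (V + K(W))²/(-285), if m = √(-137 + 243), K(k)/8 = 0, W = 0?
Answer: -16/285 - √106/445 ≈ -0.079277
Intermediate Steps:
V = -4 (V = 2 - 6 = -4)
K(k) = 0 (K(k) = 8*0 = 0)
m = √106 ≈ 10.296
m/(-445) + (V + K(W))²/(-285) = √106/(-445) + (-4 + 0)²/(-285) = √106*(-1/445) + (-4)²*(-1/285) = -√106/445 + 16*(-1/285) = -√106/445 - 16/285 = -16/285 - √106/445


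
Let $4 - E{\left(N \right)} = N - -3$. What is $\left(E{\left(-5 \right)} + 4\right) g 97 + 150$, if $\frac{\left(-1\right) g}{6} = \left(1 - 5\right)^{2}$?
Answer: $-92970$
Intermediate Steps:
$E{\left(N \right)} = 1 - N$ ($E{\left(N \right)} = 4 - \left(N - -3\right) = 4 - \left(N + 3\right) = 4 - \left(3 + N\right) = 1 - N$)
$g = -96$ ($g = - 6 \left(1 - 5\right)^{2} = - 6 \left(-4\right)^{2} = \left(-6\right) 16 = -96$)
$\left(E{\left(-5 \right)} + 4\right) g 97 + 150 = \left(\left(1 - -5\right) + 4\right) \left(-96\right) 97 + 150 = \left(\left(1 + 5\right) + 4\right) \left(-96\right) 97 + 150 = \left(6 + 4\right) \left(-96\right) 97 + 150 = 10 \left(-96\right) 97 + 150 = \left(-960\right) 97 + 150 = -93120 + 150 = -92970$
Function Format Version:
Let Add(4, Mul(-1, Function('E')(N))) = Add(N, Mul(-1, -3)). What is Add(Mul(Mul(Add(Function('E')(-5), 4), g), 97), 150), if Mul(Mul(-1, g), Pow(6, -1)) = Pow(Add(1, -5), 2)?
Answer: -92970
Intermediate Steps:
Function('E')(N) = Add(1, Mul(-1, N)) (Function('E')(N) = Add(4, Mul(-1, Add(N, Mul(-1, -3)))) = Add(4, Mul(-1, Add(N, 3))) = Add(4, Mul(-1, Add(3, N))) = Add(4, Add(-3, Mul(-1, N))) = Add(1, Mul(-1, N)))
g = -96 (g = Mul(-6, Pow(Add(1, -5), 2)) = Mul(-6, Pow(-4, 2)) = Mul(-6, 16) = -96)
Add(Mul(Mul(Add(Function('E')(-5), 4), g), 97), 150) = Add(Mul(Mul(Add(Add(1, Mul(-1, -5)), 4), -96), 97), 150) = Add(Mul(Mul(Add(Add(1, 5), 4), -96), 97), 150) = Add(Mul(Mul(Add(6, 4), -96), 97), 150) = Add(Mul(Mul(10, -96), 97), 150) = Add(Mul(-960, 97), 150) = Add(-93120, 150) = -92970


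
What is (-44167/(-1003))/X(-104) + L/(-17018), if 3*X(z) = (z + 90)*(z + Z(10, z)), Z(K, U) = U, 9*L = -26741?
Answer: 49198759769/223672883616 ≈ 0.21996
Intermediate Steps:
L = -26741/9 (L = (⅑)*(-26741) = -26741/9 ≈ -2971.2)
X(z) = 2*z*(90 + z)/3 (X(z) = ((z + 90)*(z + z))/3 = ((90 + z)*(2*z))/3 = (2*z*(90 + z))/3 = 2*z*(90 + z)/3)
(-44167/(-1003))/X(-104) + L/(-17018) = (-44167/(-1003))/(((⅔)*(-104)*(90 - 104))) - 26741/9/(-17018) = (-44167*(-1/1003))/(((⅔)*(-104)*(-14))) - 26741/9*(-1/17018) = 44167/(1003*(2912/3)) + 26741/153162 = (44167/1003)*(3/2912) + 26741/153162 = 132501/2920736 + 26741/153162 = 49198759769/223672883616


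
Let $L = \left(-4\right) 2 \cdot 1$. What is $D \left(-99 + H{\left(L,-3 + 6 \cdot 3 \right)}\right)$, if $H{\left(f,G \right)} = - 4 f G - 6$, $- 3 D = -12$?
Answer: $1500$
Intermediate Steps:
$D = 4$ ($D = \left(- \frac{1}{3}\right) \left(-12\right) = 4$)
$L = -8$ ($L = \left(-8\right) 1 = -8$)
$H{\left(f,G \right)} = -6 - 4 G f$ ($H{\left(f,G \right)} = - 4 G f - 6 = -6 - 4 G f$)
$D \left(-99 + H{\left(L,-3 + 6 \cdot 3 \right)}\right) = 4 \left(-99 - \left(6 + 4 \left(-3 + 6 \cdot 3\right) \left(-8\right)\right)\right) = 4 \left(-99 - \left(6 + 4 \left(-3 + 18\right) \left(-8\right)\right)\right) = 4 \left(-99 - \left(6 + 60 \left(-8\right)\right)\right) = 4 \left(-99 + \left(-6 + 480\right)\right) = 4 \left(-99 + 474\right) = 4 \cdot 375 = 1500$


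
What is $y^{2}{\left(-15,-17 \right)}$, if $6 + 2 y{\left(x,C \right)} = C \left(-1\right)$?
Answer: $\frac{121}{4} \approx 30.25$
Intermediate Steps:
$y{\left(x,C \right)} = -3 - \frac{C}{2}$ ($y{\left(x,C \right)} = -3 + \frac{C \left(-1\right)}{2} = -3 + \frac{\left(-1\right) C}{2} = -3 - \frac{C}{2}$)
$y^{2}{\left(-15,-17 \right)} = \left(-3 - - \frac{17}{2}\right)^{2} = \left(-3 + \frac{17}{2}\right)^{2} = \left(\frac{11}{2}\right)^{2} = \frac{121}{4}$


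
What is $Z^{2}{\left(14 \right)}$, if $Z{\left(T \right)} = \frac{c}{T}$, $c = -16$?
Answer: $\frac{64}{49} \approx 1.3061$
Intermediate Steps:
$Z{\left(T \right)} = - \frac{16}{T}$
$Z^{2}{\left(14 \right)} = \left(- \frac{16}{14}\right)^{2} = \left(\left(-16\right) \frac{1}{14}\right)^{2} = \left(- \frac{8}{7}\right)^{2} = \frac{64}{49}$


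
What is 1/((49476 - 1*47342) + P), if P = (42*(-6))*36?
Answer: -1/6938 ≈ -0.00014413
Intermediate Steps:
P = -9072 (P = -252*36 = -9072)
1/((49476 - 1*47342) + P) = 1/((49476 - 1*47342) - 9072) = 1/((49476 - 47342) - 9072) = 1/(2134 - 9072) = 1/(-6938) = -1/6938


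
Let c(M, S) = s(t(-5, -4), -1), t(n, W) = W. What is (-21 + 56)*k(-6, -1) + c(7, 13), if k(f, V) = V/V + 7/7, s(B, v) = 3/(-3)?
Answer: 69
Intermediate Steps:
s(B, v) = -1 (s(B, v) = 3*(-⅓) = -1)
c(M, S) = -1
k(f, V) = 2 (k(f, V) = 1 + 7*(⅐) = 1 + 1 = 2)
(-21 + 56)*k(-6, -1) + c(7, 13) = (-21 + 56)*2 - 1 = 35*2 - 1 = 70 - 1 = 69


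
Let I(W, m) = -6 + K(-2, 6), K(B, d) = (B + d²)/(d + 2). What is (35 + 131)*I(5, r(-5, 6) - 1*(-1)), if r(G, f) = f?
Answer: -581/2 ≈ -290.50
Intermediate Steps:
K(B, d) = (B + d²)/(2 + d)
I(W, m) = -7/4 (I(W, m) = -6 + (-2 + 6²)/(2 + 6) = -6 + (-2 + 36)/8 = -6 + (⅛)*34 = -6 + 17/4 = -7/4)
(35 + 131)*I(5, r(-5, 6) - 1*(-1)) = (35 + 131)*(-7/4) = 166*(-7/4) = -581/2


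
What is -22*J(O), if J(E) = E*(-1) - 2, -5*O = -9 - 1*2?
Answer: 462/5 ≈ 92.400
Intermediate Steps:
O = 11/5 (O = -(-9 - 1*2)/5 = -(-9 - 2)/5 = -⅕*(-11) = 11/5 ≈ 2.2000)
J(E) = -2 - E (J(E) = -E - 2 = -2 - E)
-22*J(O) = -22*(-2 - 1*11/5) = -22*(-2 - 11/5) = -22*(-21/5) = 462/5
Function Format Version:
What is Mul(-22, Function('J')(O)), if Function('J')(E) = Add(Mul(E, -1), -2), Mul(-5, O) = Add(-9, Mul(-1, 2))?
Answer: Rational(462, 5) ≈ 92.400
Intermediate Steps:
O = Rational(11, 5) (O = Mul(Rational(-1, 5), Add(-9, Mul(-1, 2))) = Mul(Rational(-1, 5), Add(-9, -2)) = Mul(Rational(-1, 5), -11) = Rational(11, 5) ≈ 2.2000)
Function('J')(E) = Add(-2, Mul(-1, E)) (Function('J')(E) = Add(Mul(-1, E), -2) = Add(-2, Mul(-1, E)))
Mul(-22, Function('J')(O)) = Mul(-22, Add(-2, Mul(-1, Rational(11, 5)))) = Mul(-22, Add(-2, Rational(-11, 5))) = Mul(-22, Rational(-21, 5)) = Rational(462, 5)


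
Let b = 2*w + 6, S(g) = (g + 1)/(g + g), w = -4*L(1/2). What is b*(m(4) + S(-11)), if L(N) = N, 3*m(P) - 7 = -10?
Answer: -12/11 ≈ -1.0909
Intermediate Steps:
m(P) = -1 (m(P) = 7/3 + (1/3)*(-10) = 7/3 - 10/3 = -1)
w = -2 (w = -4/2 = -4*1/2 = -2)
S(g) = (1 + g)/(2*g) (S(g) = (1 + g)/((2*g)) = (1 + g)*(1/(2*g)) = (1 + g)/(2*g))
b = 2 (b = 2*(-2) + 6 = -4 + 6 = 2)
b*(m(4) + S(-11)) = 2*(-1 + (1/2)*(1 - 11)/(-11)) = 2*(-1 + (1/2)*(-1/11)*(-10)) = 2*(-1 + 5/11) = 2*(-6/11) = -12/11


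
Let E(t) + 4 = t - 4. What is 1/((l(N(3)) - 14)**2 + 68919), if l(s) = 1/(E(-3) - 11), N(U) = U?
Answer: 484/33452277 ≈ 1.4468e-5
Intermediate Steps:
E(t) = -8 + t (E(t) = -4 + (t - 4) = -4 + (-4 + t) = -8 + t)
l(s) = -1/22 (l(s) = 1/((-8 - 3) - 11) = 1/(-11 - 11) = 1/(-22) = -1/22)
1/((l(N(3)) - 14)**2 + 68919) = 1/((-1/22 - 14)**2 + 68919) = 1/((-309/22)**2 + 68919) = 1/(95481/484 + 68919) = 1/(33452277/484) = 484/33452277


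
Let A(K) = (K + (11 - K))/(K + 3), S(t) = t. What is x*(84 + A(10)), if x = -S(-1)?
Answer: 1103/13 ≈ 84.846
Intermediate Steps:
x = 1 (x = -1*(-1) = 1)
A(K) = 11/(3 + K)
x*(84 + A(10)) = 1*(84 + 11/(3 + 10)) = 1*(84 + 11/13) = 1*(1103/13) = 1103/13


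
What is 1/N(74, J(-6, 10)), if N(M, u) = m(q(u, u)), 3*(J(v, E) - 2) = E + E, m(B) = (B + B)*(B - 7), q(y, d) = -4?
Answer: 1/88 ≈ 0.011364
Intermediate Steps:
m(B) = 2*B*(-7 + B) (m(B) = (2*B)*(-7 + B) = 2*B*(-7 + B))
J(v, E) = 2 + 2*E/3 (J(v, E) = 2 + (E + E)/3 = 2 + (2*E)/3 = 2 + 2*E/3)
N(M, u) = 88 (N(M, u) = 2*(-4)*(-7 - 4) = 2*(-4)*(-11) = 88)
1/N(74, J(-6, 10)) = 1/88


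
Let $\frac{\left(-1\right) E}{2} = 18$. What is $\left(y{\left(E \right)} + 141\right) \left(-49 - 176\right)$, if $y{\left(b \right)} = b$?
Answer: $-23625$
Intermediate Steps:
$E = -36$ ($E = \left(-2\right) 18 = -36$)
$\left(y{\left(E \right)} + 141\right) \left(-49 - 176\right) = \left(-36 + 141\right) \left(-49 - 176\right) = 105 \left(-225\right) = -23625$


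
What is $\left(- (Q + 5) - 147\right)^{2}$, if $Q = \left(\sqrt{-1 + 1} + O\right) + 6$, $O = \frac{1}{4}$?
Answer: $\frac{400689}{16} \approx 25043.0$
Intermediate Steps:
$O = \frac{1}{4} \approx 0.25$
$Q = \frac{25}{4}$ ($Q = \left(\sqrt{-1 + 1} + \frac{1}{4}\right) + 6 = \left(\sqrt{0} + \frac{1}{4}\right) + 6 = \left(0 + \frac{1}{4}\right) + 6 = \frac{1}{4} + 6 = \frac{25}{4} \approx 6.25$)
$\left(- (Q + 5) - 147\right)^{2} = \left(- (\frac{25}{4} + 5) - 147\right)^{2} = \left(\left(-1\right) \frac{45}{4} - 147\right)^{2} = \left(- \frac{45}{4} - 147\right)^{2} = \left(- \frac{633}{4}\right)^{2} = \frac{400689}{16}$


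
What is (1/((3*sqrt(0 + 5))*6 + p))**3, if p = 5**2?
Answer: -1097/7880599 + 12582*sqrt(5)/197014975 ≈ 3.5998e-6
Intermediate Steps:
p = 25
(1/((3*sqrt(0 + 5))*6 + p))**3 = (1/((3*sqrt(0 + 5))*6 + 25))**3 = (1/((3*sqrt(5))*6 + 25))**3 = (1/(18*sqrt(5) + 25))**3 = (1/(25 + 18*sqrt(5)))**3 = (25 + 18*sqrt(5))**(-3)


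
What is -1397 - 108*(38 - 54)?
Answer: 331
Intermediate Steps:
-1397 - 108*(38 - 54) = -1397 - 108*(-16) = -1397 - 1*(-1728) = -1397 + 1728 = 331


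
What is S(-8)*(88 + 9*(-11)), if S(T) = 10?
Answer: -110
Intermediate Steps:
S(-8)*(88 + 9*(-11)) = 10*(88 + 9*(-11)) = 10*(88 - 99) = 10*(-11) = -110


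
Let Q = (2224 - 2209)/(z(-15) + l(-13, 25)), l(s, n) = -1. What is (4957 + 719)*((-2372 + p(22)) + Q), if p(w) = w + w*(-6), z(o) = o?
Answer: -56372613/4 ≈ -1.4093e+7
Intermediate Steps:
Q = -15/16 (Q = (2224 - 2209)/(-15 - 1) = 15/(-16) = 15*(-1/16) = -15/16 ≈ -0.93750)
p(w) = -5*w (p(w) = w - 6*w = -5*w)
(4957 + 719)*((-2372 + p(22)) + Q) = (4957 + 719)*((-2372 - 5*22) - 15/16) = 5676*((-2372 - 110) - 15/16) = 5676*(-2482 - 15/16) = 5676*(-39727/16) = -56372613/4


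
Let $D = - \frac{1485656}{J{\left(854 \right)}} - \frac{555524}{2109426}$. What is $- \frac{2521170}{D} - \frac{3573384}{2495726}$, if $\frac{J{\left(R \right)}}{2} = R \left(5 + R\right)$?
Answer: $\frac{608546916179178259590687}{307982778104847812} \approx 1.9759 \cdot 10^{6}$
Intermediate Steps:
$J{\left(R \right)} = 2 R \left(5 + R\right)$
$D = - \frac{493616331448}{386861345409}$ ($D = - \frac{1485656}{2 \cdot 854 \left(5 + 854\right)} - \frac{555524}{2109426} = - \frac{1485656}{2 \cdot 854 \cdot 859} - \frac{277762}{1054713} = - \frac{1485656}{1467172} - \frac{277762}{1054713} = \left(-1485656\right) \frac{1}{1467172} - \frac{277762}{1054713} = - \frac{371414}{366793} - \frac{277762}{1054713} = - \frac{493616331448}{386861345409} \approx -1.276$)
$- \frac{2521170}{D} - \frac{3573384}{2495726} = - \frac{2521170}{- \frac{493616331448}{386861345409}} - \frac{3573384}{2495726} = \left(-2521170\right) \left(- \frac{386861345409}{493616331448}\right) - \frac{1786692}{1247863} = \frac{487671609102404265}{246808165724} - \frac{1786692}{1247863} = \frac{608546916179178259590687}{307982778104847812}$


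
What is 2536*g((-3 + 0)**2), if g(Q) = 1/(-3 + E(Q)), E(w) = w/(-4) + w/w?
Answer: -10144/17 ≈ -596.71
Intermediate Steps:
E(w) = 1 - w/4 (E(w) = w*(-1/4) + 1 = -w/4 + 1 = 1 - w/4)
g(Q) = 1/(-2 - Q/4) (g(Q) = 1/(-3 + (1 - Q/4)) = 1/(-2 - Q/4))
2536*g((-3 + 0)**2) = 2536*(-4/(8 + (-3 + 0)**2)) = 2536*(-4/(8 + (-3)**2)) = 2536*(-4/(8 + 9)) = 2536*(-4/17) = -10144/17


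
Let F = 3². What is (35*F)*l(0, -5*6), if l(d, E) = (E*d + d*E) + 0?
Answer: 0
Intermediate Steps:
F = 9
l(d, E) = 2*E*d (l(d, E) = (E*d + E*d) + 0 = 2*E*d + 0 = 2*E*d)
(35*F)*l(0, -5*6) = (35*9)*(2*(-5*6)*0) = 315*(2*(-30)*0) = 315*0 = 0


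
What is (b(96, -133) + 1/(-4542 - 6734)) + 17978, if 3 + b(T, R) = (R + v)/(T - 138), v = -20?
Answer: 1419090231/78932 ≈ 17979.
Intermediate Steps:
b(T, R) = -3 + (-20 + R)/(-138 + T) (b(T, R) = -3 + (R - 20)/(T - 138) = -3 + (-20 + R)/(-138 + T))
(b(96, -133) + 1/(-4542 - 6734)) + 17978 = ((394 - 133 - 3*96)/(-138 + 96) + 1/(-4542 - 6734)) + 17978 = ((394 - 133 - 288)/(-42) + 1/(-11276)) + 17978 = (-1/42*(-27) - 1/11276) + 17978 = (9/14 - 1/11276) + 17978 = 50735/78932 + 17978 = 1419090231/78932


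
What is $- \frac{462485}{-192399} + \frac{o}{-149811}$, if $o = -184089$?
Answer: $\frac{34901293282}{9607828863} \approx 3.6326$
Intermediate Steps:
$- \frac{462485}{-192399} + \frac{o}{-149811} = - \frac{462485}{-192399} - \frac{184089}{-149811} = \left(-462485\right) \left(- \frac{1}{192399}\right) - - \frac{61363}{49937} = \frac{462485}{192399} + \frac{61363}{49937} = \frac{34901293282}{9607828863}$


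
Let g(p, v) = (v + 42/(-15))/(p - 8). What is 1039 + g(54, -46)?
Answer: 119363/115 ≈ 1037.9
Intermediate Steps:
g(p, v) = (-14/5 + v)/(-8 + p) (g(p, v) = (v + 42*(-1/15))/(-8 + p) = (v - 14/5)/(-8 + p) = (-14/5 + v)/(-8 + p))
1039 + g(54, -46) = 1039 + (-14/5 - 46)/(-8 + 54) = 1039 - 244/5/46 = 1039 + (1/46)*(-244/5) = 1039 - 122/115 = 119363/115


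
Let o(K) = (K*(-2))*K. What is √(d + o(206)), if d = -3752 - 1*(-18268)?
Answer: 2*I*√17589 ≈ 265.25*I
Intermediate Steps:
d = 14516 (d = -3752 + 18268 = 14516)
o(K) = -2*K² (o(K) = (-2*K)*K = -2*K²)
√(d + o(206)) = √(14516 - 2*206²) = √(14516 - 2*42436) = √(14516 - 84872) = √(-70356) = 2*I*√17589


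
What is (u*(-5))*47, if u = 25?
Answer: -5875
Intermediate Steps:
(u*(-5))*47 = (25*(-5))*47 = -125*47 = -5875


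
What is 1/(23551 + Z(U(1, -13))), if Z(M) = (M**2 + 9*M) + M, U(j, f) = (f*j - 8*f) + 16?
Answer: 1/36070 ≈ 2.7724e-5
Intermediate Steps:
U(j, f) = 16 - 8*f + f*j (U(j, f) = (-8*f + f*j) + 16 = 16 - 8*f + f*j)
Z(M) = M**2 + 10*M
1/(23551 + Z(U(1, -13))) = 1/(23551 + (16 - 8*(-13) - 13*1)*(10 + (16 - 8*(-13) - 13*1))) = 1/(23551 + (16 + 104 - 13)*(10 + (16 + 104 - 13))) = 1/(23551 + 107*(10 + 107)) = 1/(23551 + 107*117) = 1/(23551 + 12519) = 1/36070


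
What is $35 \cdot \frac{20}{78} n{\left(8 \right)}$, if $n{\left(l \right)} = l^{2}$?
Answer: $\frac{22400}{39} \approx 574.36$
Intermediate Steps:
$35 \cdot \frac{20}{78} n{\left(8 \right)} = 35 \cdot \frac{20}{78} \cdot 8^{2} = 35 \cdot 20 \cdot \frac{1}{78} \cdot 64 = 35 \cdot \frac{10}{39} \cdot 64 = \frac{350}{39} \cdot 64 = \frac{22400}{39}$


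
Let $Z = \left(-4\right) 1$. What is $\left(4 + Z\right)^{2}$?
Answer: $0$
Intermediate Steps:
$Z = -4$
$\left(4 + Z\right)^{2} = \left(4 - 4\right)^{2} = 0^{2} = 0$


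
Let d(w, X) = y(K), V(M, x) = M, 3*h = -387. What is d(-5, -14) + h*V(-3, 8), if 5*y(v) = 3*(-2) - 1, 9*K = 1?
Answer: 1928/5 ≈ 385.60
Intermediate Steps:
h = -129 (h = (⅓)*(-387) = -129)
K = ⅑ (K = (⅑)*1 = ⅑ ≈ 0.11111)
y(v) = -7/5 (y(v) = (3*(-2) - 1)/5 = (-6 - 1)/5 = (⅕)*(-7) = -7/5)
d(w, X) = -7/5
d(-5, -14) + h*V(-3, 8) = -7/5 - 129*(-3) = -7/5 + 387 = 1928/5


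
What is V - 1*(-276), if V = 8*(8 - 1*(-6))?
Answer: 388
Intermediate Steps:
V = 112 (V = 8*(8 + 6) = 8*14 = 112)
V - 1*(-276) = 112 - 1*(-276) = 112 + 276 = 388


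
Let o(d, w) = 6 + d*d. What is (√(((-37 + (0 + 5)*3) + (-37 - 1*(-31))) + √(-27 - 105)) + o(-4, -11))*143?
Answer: 3146 + 143*√(-28 + 2*I*√33) ≈ 3298.2 + 771.84*I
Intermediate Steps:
o(d, w) = 6 + d²
(√(((-37 + (0 + 5)*3) + (-37 - 1*(-31))) + √(-27 - 105)) + o(-4, -11))*143 = (√(((-37 + (0 + 5)*3) + (-37 - 1*(-31))) + √(-27 - 105)) + (6 + (-4)²))*143 = (√(((-37 + 5*3) + (-37 + 31)) + √(-132)) + (6 + 16))*143 = (√(((-37 + 15) - 6) + 2*I*√33) + 22)*143 = (√((-22 - 6) + 2*I*√33) + 22)*143 = (√(-28 + 2*I*√33) + 22)*143 = (22 + √(-28 + 2*I*√33))*143 = 3146 + 143*√(-28 + 2*I*√33)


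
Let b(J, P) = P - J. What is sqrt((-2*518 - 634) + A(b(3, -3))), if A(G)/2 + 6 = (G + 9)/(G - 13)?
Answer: 2*I*sqrt(151829)/19 ≈ 41.016*I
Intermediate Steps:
A(G) = -12 + 2*(9 + G)/(-13 + G) (A(G) = -12 + 2*((G + 9)/(G - 13)) = -12 + 2*((9 + G)/(-13 + G)) = -12 + 2*(9 + G)/(-13 + G))
sqrt((-2*518 - 634) + A(b(3, -3))) = sqrt((-2*518 - 634) + 2*(87 - 5*(-3 - 1*3))/(-13 + (-3 - 1*3))) = sqrt((-1036 - 634) + 2*(87 - 5*(-3 - 3))/(-13 + (-3 - 3))) = sqrt(-1670 + 2*(87 - 5*(-6))/(-13 - 6)) = sqrt(-1670 + 2*(87 + 30)/(-19)) = sqrt(-1670 + 2*(-1/19)*117) = sqrt(-1670 - 234/19) = sqrt(-31964/19) = 2*I*sqrt(151829)/19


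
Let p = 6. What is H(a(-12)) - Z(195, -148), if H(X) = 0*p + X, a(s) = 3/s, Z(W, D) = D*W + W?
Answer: 114659/4 ≈ 28665.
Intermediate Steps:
Z(W, D) = W + D*W
H(X) = X (H(X) = 0*6 + X = 0 + X = X)
H(a(-12)) - Z(195, -148) = 3/(-12) - 195*(1 - 148) = 3*(-1/12) - 195*(-147) = -1/4 - 1*(-28665) = -1/4 + 28665 = 114659/4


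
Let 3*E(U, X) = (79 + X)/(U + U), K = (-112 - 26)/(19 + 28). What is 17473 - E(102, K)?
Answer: 502589797/28764 ≈ 17473.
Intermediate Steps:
K = -138/47 ≈ -2.9362
E(U, X) = (79 + X)/(6*U) (E(U, X) = ((79 + X)/(U + U))/3 = ((79 + X)/((2*U)))/3 = ((79 + X)*(1/(2*U)))/3 = ((79 + X)/(2*U))/3 = (79 + X)/(6*U))
17473 - E(102, K) = 17473 - (79 - 138/47)/(6*102) = 17473 - 3575/(6*102*47) = 17473 - 1*3575/28764 = 17473 - 3575/28764 = 502589797/28764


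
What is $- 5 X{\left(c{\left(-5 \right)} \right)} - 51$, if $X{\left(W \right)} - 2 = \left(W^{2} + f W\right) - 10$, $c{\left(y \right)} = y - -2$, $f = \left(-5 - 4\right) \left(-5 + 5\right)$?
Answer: $-56$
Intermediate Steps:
$f = 0$ ($f = \left(-9\right) 0 = 0$)
$c{\left(y \right)} = 2 + y$ ($c{\left(y \right)} = y + 2 = 2 + y$)
$X{\left(W \right)} = -8 + W^{2}$ ($X{\left(W \right)} = 2 + \left(\left(W^{2} + 0 W\right) - 10\right) = 2 + \left(\left(W^{2} + 0\right) - 10\right) = 2 + \left(W^{2} - 10\right) = 2 + \left(-10 + W^{2}\right) = -8 + W^{2}$)
$- 5 X{\left(c{\left(-5 \right)} \right)} - 51 = - 5 \left(-8 + \left(2 - 5\right)^{2}\right) - 51 = - 5 \left(-8 + \left(-3\right)^{2}\right) - 51 = - 5 \left(-8 + 9\right) - 51 = \left(-5\right) 1 - 51 = -5 - 51 = -56$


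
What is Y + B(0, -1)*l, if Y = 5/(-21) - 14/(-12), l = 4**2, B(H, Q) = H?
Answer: 13/14 ≈ 0.92857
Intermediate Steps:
l = 16
Y = 13/14 (Y = 5*(-1/21) - 14*(-1/12) = -5/21 + 7/6 = 13/14 ≈ 0.92857)
Y + B(0, -1)*l = 13/14 + 0*16 = 13/14 + 0 = 13/14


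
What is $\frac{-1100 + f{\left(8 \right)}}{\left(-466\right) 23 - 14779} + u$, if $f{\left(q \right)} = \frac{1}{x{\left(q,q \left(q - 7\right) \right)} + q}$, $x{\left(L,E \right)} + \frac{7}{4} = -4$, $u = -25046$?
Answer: $- \frac{5747370862}{229473} \approx -25046.0$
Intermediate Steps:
$x{\left(L,E \right)} = - \frac{23}{4}$ ($x{\left(L,E \right)} = - \frac{7}{4} - 4 = - \frac{23}{4}$)
$f{\left(q \right)} = \frac{1}{- \frac{23}{4} + q}$
$\frac{-1100 + f{\left(8 \right)}}{\left(-466\right) 23 - 14779} + u = \frac{-1100 + \frac{4}{-23 + 4 \cdot 8}}{\left(-466\right) 23 - 14779} - 25046 = \frac{-1100 + \frac{4}{-23 + 32}}{-10718 - 14779} - 25046 = \frac{-1100 + \frac{4}{9}}{-25497} - 25046 = \left(-1100 + 4 \cdot \frac{1}{9}\right) \left(- \frac{1}{25497}\right) - 25046 = \left(-1100 + \frac{4}{9}\right) \left(- \frac{1}{25497}\right) - 25046 = \left(- \frac{9896}{9}\right) \left(- \frac{1}{25497}\right) - 25046 = \frac{9896}{229473} - 25046 = - \frac{5747370862}{229473}$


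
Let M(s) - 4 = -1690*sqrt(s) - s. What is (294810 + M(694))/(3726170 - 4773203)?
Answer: -1720/6123 + 130*sqrt(694)/80541 ≈ -0.23839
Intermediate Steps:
M(s) = 4 - s - 1690*sqrt(s) (M(s) = 4 + (-1690*sqrt(s) - s) = 4 + (-s - 1690*sqrt(s)) = 4 - s - 1690*sqrt(s))
(294810 + M(694))/(3726170 - 4773203) = (294810 + (4 - 1*694 - 1690*sqrt(694)))/(3726170 - 4773203) = (294810 + (4 - 694 - 1690*sqrt(694)))/(-1047033) = (294810 + (-690 - 1690*sqrt(694)))*(-1/1047033) = (294120 - 1690*sqrt(694))*(-1/1047033) = -1720/6123 + 130*sqrt(694)/80541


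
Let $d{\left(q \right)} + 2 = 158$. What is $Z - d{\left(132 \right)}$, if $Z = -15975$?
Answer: $-16131$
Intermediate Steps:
$d{\left(q \right)} = 156$ ($d{\left(q \right)} = -2 + 158 = 156$)
$Z - d{\left(132 \right)} = -15975 - 156 = -16131$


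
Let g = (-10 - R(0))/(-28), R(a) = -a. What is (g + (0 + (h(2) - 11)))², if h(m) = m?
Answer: 14641/196 ≈ 74.699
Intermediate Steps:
g = 5/14 (g = (-10 - (-1)*0)/(-28) = (-10 - 1*0)*(-1/28) = (-10 + 0)*(-1/28) = -10*(-1/28) = 5/14 ≈ 0.35714)
(g + (0 + (h(2) - 11)))² = (5/14 + (0 + (2 - 11)))² = (5/14 + (0 - 9))² = (5/14 - 9)² = (-121/14)² = 14641/196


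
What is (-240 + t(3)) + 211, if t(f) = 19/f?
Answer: -68/3 ≈ -22.667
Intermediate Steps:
(-240 + t(3)) + 211 = (-240 + 19/3) + 211 = -701/3 + 211 = -68/3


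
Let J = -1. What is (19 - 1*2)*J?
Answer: -17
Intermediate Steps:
(19 - 1*2)*J = (19 - 1*2)*(-1) = (19 - 2)*(-1) = 17*(-1) = -17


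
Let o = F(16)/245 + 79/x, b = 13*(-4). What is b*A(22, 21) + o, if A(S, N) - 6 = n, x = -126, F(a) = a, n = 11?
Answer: -3900917/4410 ≈ -884.56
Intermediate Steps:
b = -52
o = -2477/4410 (o = 16/245 + 79/(-126) = 16*(1/245) + 79*(-1/126) = 16/245 - 79/126 = -2477/4410 ≈ -0.56168)
A(S, N) = 17 (A(S, N) = 6 + 11 = 17)
b*A(22, 21) + o = -52*17 - 2477/4410 = -884 - 2477/4410 = -3900917/4410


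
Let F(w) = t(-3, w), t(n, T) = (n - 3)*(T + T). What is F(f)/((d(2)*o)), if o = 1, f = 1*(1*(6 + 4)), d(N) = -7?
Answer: 120/7 ≈ 17.143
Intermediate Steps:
t(n, T) = 2*T*(-3 + n) (t(n, T) = (-3 + n)*(2*T) = 2*T*(-3 + n))
f = 10 (f = 1*(1*10) = 1*10 = 10)
F(w) = -12*w (F(w) = 2*w*(-3 - 3) = 2*w*(-6) = -12*w)
F(f)/((d(2)*o)) = (-12*10)/((-7*1)) = -120/(-7) = -120*(-⅐) = 120/7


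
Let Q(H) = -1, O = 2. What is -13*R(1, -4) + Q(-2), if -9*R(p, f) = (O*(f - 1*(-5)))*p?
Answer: 17/9 ≈ 1.8889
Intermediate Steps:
R(p, f) = -p*(10 + 2*f)/9 (R(p, f) = -2*(f - 1*(-5))*p/9 = -2*(f + 5)*p/9 = -2*(5 + f)*p/9 = -(10 + 2*f)*p/9 = -p*(10 + 2*f)/9)
-13*R(1, -4) + Q(-2) = -(-26)*(5 - 4)/9 - 1 = -(-26)/9 - 1 = -13*(-2/9) - 1 = 26/9 - 1 = 17/9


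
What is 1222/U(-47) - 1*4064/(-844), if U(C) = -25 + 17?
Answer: -124857/844 ≈ -147.93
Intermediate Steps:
U(C) = -8
1222/U(-47) - 1*4064/(-844) = 1222/(-8) - 1*4064/(-844) = 1222*(-⅛) - 4064*(-1/844) = -611/4 + 1016/211 = -124857/844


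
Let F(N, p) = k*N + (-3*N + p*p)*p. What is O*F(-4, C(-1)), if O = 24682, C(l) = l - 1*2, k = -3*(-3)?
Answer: -2443518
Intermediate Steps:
k = 9
C(l) = -2 + l (C(l) = l - 2 = -2 + l)
F(N, p) = 9*N + p*(p**2 - 3*N) (F(N, p) = 9*N + (-3*N + p*p)*p = 9*N + (-3*N + p**2)*p = 9*N + (p**2 - 3*N)*p = 9*N + p*(p**2 - 3*N))
O*F(-4, C(-1)) = 24682*((-2 - 1)**3 + 9*(-4) - 3*(-4)*(-2 - 1)) = 24682*((-3)**3 - 36 - 3*(-4)*(-3)) = 24682*(-27 - 36 - 36) = 24682*(-99) = -2443518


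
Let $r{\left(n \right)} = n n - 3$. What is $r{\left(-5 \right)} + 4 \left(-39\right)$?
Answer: $-134$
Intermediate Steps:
$r{\left(n \right)} = -3 + n^{2}$ ($r{\left(n \right)} = n^{2} - 3 = -3 + n^{2}$)
$r{\left(-5 \right)} + 4 \left(-39\right) = \left(-3 + \left(-5\right)^{2}\right) + 4 \left(-39\right) = \left(-3 + 25\right) - 156 = 22 - 156 = -134$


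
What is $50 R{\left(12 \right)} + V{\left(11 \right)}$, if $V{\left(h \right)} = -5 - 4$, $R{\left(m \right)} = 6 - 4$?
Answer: $91$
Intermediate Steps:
$R{\left(m \right)} = 2$ ($R{\left(m \right)} = 6 - 4 = 2$)
$V{\left(h \right)} = -9$
$50 R{\left(12 \right)} + V{\left(11 \right)} = 50 \cdot 2 - 9 = 100 - 9 = 91$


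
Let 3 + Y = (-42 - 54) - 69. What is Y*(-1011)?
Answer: 169848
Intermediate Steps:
Y = -168 (Y = -3 + ((-42 - 54) - 69) = -3 + (-96 - 69) = -3 - 165 = -168)
Y*(-1011) = -168*(-1011) = 169848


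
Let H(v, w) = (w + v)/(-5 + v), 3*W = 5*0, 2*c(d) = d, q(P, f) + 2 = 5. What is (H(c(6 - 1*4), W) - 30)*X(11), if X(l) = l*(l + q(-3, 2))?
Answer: -9317/2 ≈ -4658.5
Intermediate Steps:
q(P, f) = 3 (q(P, f) = -2 + 5 = 3)
c(d) = d/2
X(l) = l*(3 + l) (X(l) = l*(l + 3) = l*(3 + l))
W = 0 (W = (5*0)/3 = (⅓)*0 = 0)
H(v, w) = (v + w)/(-5 + v)
(H(c(6 - 1*4), W) - 30)*X(11) = (((6 - 1*4)/2 + 0)/(-5 + (6 - 1*4)/2) - 30)*(11*(3 + 11)) = (((6 - 4)/2 + 0)/(-5 + (6 - 4)/2) - 30)*(11*14) = (((½)*2 + 0)/(-5 + (½)*2) - 30)*154 = ((1 + 0)/(-5 + 1) - 30)*154 = (1/(-4) - 30)*154 = (-¼*1 - 30)*154 = (-¼ - 30)*154 = -121/4*154 = -9317/2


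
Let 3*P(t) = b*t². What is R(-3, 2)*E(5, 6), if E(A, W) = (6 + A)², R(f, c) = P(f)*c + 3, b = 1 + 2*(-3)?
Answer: -3267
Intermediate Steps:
b = -5 (b = 1 - 6 = -5)
P(t) = -5*t²/3 (P(t) = (-5*t²)/3 = -5*t²/3)
R(f, c) = 3 - 5*c*f²/3 (R(f, c) = (-5*f²/3)*c + 3 = -5*c*f²/3 + 3 = 3 - 5*c*f²/3)
R(-3, 2)*E(5, 6) = (3 - 5/3*2*(-3)²)*(6 + 5)² = (3 - 5/3*2*9)*11² = (3 - 30)*121 = -27*121 = -3267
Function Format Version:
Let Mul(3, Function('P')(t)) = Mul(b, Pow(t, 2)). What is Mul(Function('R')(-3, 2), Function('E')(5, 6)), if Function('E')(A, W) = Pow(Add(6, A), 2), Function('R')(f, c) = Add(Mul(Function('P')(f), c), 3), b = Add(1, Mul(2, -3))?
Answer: -3267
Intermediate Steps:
b = -5 (b = Add(1, -6) = -5)
Function('P')(t) = Mul(Rational(-5, 3), Pow(t, 2)) (Function('P')(t) = Mul(Rational(1, 3), Mul(-5, Pow(t, 2))) = Mul(Rational(-5, 3), Pow(t, 2)))
Function('R')(f, c) = Add(3, Mul(Rational(-5, 3), c, Pow(f, 2))) (Function('R')(f, c) = Add(Mul(Mul(Rational(-5, 3), Pow(f, 2)), c), 3) = Add(Mul(Rational(-5, 3), c, Pow(f, 2)), 3) = Add(3, Mul(Rational(-5, 3), c, Pow(f, 2))))
Mul(Function('R')(-3, 2), Function('E')(5, 6)) = Mul(Add(3, Mul(Rational(-5, 3), 2, Pow(-3, 2))), Pow(Add(6, 5), 2)) = Mul(Add(3, Mul(Rational(-5, 3), 2, 9)), Pow(11, 2)) = Mul(Add(3, -30), 121) = Mul(-27, 121) = -3267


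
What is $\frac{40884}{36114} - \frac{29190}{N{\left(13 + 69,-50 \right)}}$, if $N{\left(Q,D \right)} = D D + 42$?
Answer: $- \frac{79186711}{7650149} \approx -10.351$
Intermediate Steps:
$N{\left(Q,D \right)} = 42 + D^{2}$ ($N{\left(Q,D \right)} = D^{2} + 42 = 42 + D^{2}$)
$\frac{40884}{36114} - \frac{29190}{N{\left(13 + 69,-50 \right)}} = \frac{40884}{36114} - \frac{29190}{42 + \left(-50\right)^{2}} = 40884 \cdot \frac{1}{36114} - \frac{29190}{42 + 2500} = \frac{6814}{6019} - \frac{29190}{2542} = \frac{6814}{6019} - \frac{14595}{1271} = - \frac{79186711}{7650149}$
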